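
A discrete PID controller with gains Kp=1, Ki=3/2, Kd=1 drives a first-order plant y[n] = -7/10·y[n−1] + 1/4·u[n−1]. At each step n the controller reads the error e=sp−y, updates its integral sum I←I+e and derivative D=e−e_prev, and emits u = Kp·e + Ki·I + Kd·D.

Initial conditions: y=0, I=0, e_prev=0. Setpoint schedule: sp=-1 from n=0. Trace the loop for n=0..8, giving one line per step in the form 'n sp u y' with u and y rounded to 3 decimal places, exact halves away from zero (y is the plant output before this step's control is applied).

(exact arithmetic carried between steps; '≈' marks a value shown rounded to 6 d.p. or computed from one; I and e_prev carry over from the previous line; the table rounds u and y to 3 d.p., halves away from zero)
n=0: y=0, sp=-1, e=sp−y=-1; I=-1, D=e−e_prev=-1; u=1·(-1)+3/2·(-1)+1·(-1)=-3.5; next y=-7/10·0+1/4·(-3.5)=-0.875
n=1: y=-0.875, sp=-1, e=sp−y=-0.125; I=-1.125, D=e−e_prev=0.875; u=1·(-0.125)+3/2·(-1.125)+1·0.875=-0.9375; next y=-7/10·(-0.875)+1/4·(-0.9375)=0.378125
n=2: y=0.378125, sp=-1, e=sp−y=-1.378125; I=-2.503125, D=e−e_prev=-1.253125; u=1·(-1.378125)+3/2·(-2.503125)+1·(-1.253125)≈-6.385938; next y=-7/10·0.378125+1/4·(-6.385938)≈-1.861172
n=3: y≈-1.861172, sp=-1, e=sp−y≈0.861172; I≈-1.641953, D=e−e_prev≈2.239297; u=1·0.861172+3/2·(-1.641953)+1·2.239297≈0.637539; next y=-7/10·(-1.861172)+1/4·0.637539≈1.462205
n=4: y≈1.462205, sp=-1, e=sp−y≈-2.462205; I≈-4.104158, D=e−e_prev≈-3.323377; u=1·(-2.462205)+3/2·(-4.104158)+1·(-3.323377)≈-11.941819; next y=-7/10·1.462205+1/4·(-11.941819)≈-4.008998
n=5: y≈-4.008998, sp=-1, e=sp−y≈3.008998; I≈-1.095160, D=e−e_prev≈5.471203; u=1·3.008998+3/2·(-1.095160)+1·5.471203≈6.837462; next y=-7/10·(-4.008998)+1/4·6.837462≈4.515664
n=6: y≈4.515664, sp=-1, e=sp−y≈-5.515664; I≈-6.610824, D=e−e_prev≈-8.524663; u=1·(-5.515664)+3/2·(-6.610824)+1·(-8.524663)≈-23.956564; next y=-7/10·4.515664+1/4·(-23.956564)≈-9.150106
n=7: y≈-9.150106, sp=-1, e=sp−y≈8.150106; I≈1.539282, D=e−e_prev≈13.665770; u=1·8.150106+3/2·1.539282+1·13.665770≈24.124799; next y=-7/10·(-9.150106)+1/4·24.124799≈12.436274
n=8: y≈12.436274, sp=-1, e=sp−y≈-13.436274; I≈-11.896992, D=e−e_prev≈-21.586380; u=1·(-13.436274)+3/2·(-11.896992)+1·(-21.586380)≈-52.868142; next y=-7/10·12.436274+1/4·(-52.868142)≈-21.922427

0 -1 -3.500 0.000
1 -1 -0.938 -0.875
2 -1 -6.386 0.378
3 -1 0.638 -1.861
4 -1 -11.942 1.462
5 -1 6.837 -4.009
6 -1 -23.957 4.516
7 -1 24.125 -9.150
8 -1 -52.868 12.436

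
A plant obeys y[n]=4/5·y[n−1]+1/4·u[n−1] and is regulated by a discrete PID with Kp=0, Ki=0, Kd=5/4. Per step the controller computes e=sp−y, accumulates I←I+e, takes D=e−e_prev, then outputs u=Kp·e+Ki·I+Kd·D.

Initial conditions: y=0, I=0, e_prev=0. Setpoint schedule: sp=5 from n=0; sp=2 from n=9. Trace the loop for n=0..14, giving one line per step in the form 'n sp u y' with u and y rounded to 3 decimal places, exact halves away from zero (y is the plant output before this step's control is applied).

0 5 6.250 0.000
1 5 -1.953 1.563
2 5 1.001 0.762
3 5 -0.122 0.860
4 5 0.253 0.657
5 5 0.085 0.589
6 5 0.121 0.492
7 5 0.085 0.424
8 5 0.079 0.361
9 2 -3.685 0.308
10 2 1.229 -0.674
11 2 -0.553 -0.232
12 2 0.115 -0.324
13 2 -0.117 -0.231
14 2 -0.021 -0.214

(exact arithmetic carried between steps; '≈' marks a value shown rounded to 6 d.p. or computed from one; I and e_prev carry over from the previous line; the table rounds u and y to 3 d.p., halves away from zero)
n=0: y=0, sp=5, e=sp−y=5; I=5, D=e−e_prev=5; u=0·5+0·5+5/4·5=6.25; next y=4/5·0+1/4·6.25=1.5625
n=1: y=1.5625, sp=5, e=sp−y=3.4375; I=8.4375, D=e−e_prev=-1.5625; u=0·3.4375+0·8.4375+5/4·(-1.5625)=-1.953125; next y=4/5·1.5625+1/4·(-1.953125)≈0.761719
n=2: y≈0.761719, sp=5, e=sp−y≈4.238281; I≈12.675781, D=e−e_prev≈0.800781; u=0·4.238281+0·12.675781+5/4·0.800781≈1.000977; next y=4/5·0.761719+1/4·1.000977≈0.859619
n=3: y≈0.859619, sp=5, e=sp−y≈4.140381; I≈16.816162, D=e−e_prev≈-0.097900; u=0·4.140381+0·16.816162+5/4·(-0.097900)≈-0.122375; next y=4/5·0.859619+1/4·(-0.122375)≈0.657101
n=4: y≈0.657101, sp=5, e=sp−y≈4.342899; I≈21.159061, D=e−e_prev≈0.202518; u=0·4.342899+0·21.159061+5/4·0.202518≈0.253147; next y=4/5·0.657101+1/4·0.253147≈0.588968
n=5: y≈0.588968, sp=5, e=sp−y≈4.411032; I≈25.570093, D=e−e_prev≈0.068134; u=0·4.411032+0·25.570093+5/4·0.068134≈0.085167; next y=4/5·0.588968+1/4·0.085167≈0.492466
n=6: y≈0.492466, sp=5, e=sp−y≈4.507534; I≈30.077627, D=e−e_prev≈0.096502; u=0·4.507534+0·30.077627+5/4·0.096502≈0.120627; next y=4/5·0.492466+1/4·0.120627≈0.424130
n=7: y≈0.424130, sp=5, e=sp−y≈4.575870; I≈34.653497, D=e−e_prev≈0.068336; u=0·4.575870+0·34.653497+5/4·0.068336≈0.085420; next y=4/5·0.424130+1/4·0.085420≈0.360659
n=8: y≈0.360659, sp=5, e=sp−y≈4.639341; I≈39.292838, D=e−e_prev≈0.063471; u=0·4.639341+0·39.292838+5/4·0.063471≈0.079339; next y=4/5·0.360659+1/4·0.079339≈0.308362
n=9: y≈0.308362, sp=2, e=sp−y≈1.691638; I≈40.984476, D=e−e_prev≈-2.947703; u=0·1.691638+0·40.984476+5/4·(-2.947703)≈-3.684629; next y=4/5·0.308362+1/4·(-3.684629)≈-0.674468
n=10: y≈-0.674468, sp=2, e=sp−y≈2.674468; I≈43.658944, D=e−e_prev≈0.982829; u=0·2.674468+0·43.658944+5/4·0.982829≈1.228537; next y=4/5·(-0.674468)+1/4·1.228537≈-0.232440
n=11: y≈-0.232440, sp=2, e=sp−y≈2.232440; I≈45.891384, D=e−e_prev≈-0.442028; u=0·2.232440+0·45.891384+5/4·(-0.442028)≈-0.552535; next y=4/5·(-0.232440)+1/4·(-0.552535)≈-0.324086
n=12: y≈-0.324086, sp=2, e=sp−y≈2.324086; I≈48.215470, D=e−e_prev≈0.091646; u=0·2.324086+0·48.215470+5/4·0.091646≈0.114557; next y=4/5·(-0.324086)+1/4·0.114557≈-0.230629
n=13: y≈-0.230629, sp=2, e=sp−y≈2.230629; I≈50.446099, D=e−e_prev≈-0.093456; u=0·2.230629+0·50.446099+5/4·(-0.093456)≈-0.116821; next y=4/5·(-0.230629)+1/4·(-0.116821)≈-0.213709
n=14: y≈-0.213709, sp=2, e=sp−y≈2.213709; I≈52.659808, D=e−e_prev≈-0.016921; u=0·2.213709+0·52.659808+5/4·(-0.016921)≈-0.021151; next y=4/5·(-0.213709)+1/4·(-0.021151)≈-0.176255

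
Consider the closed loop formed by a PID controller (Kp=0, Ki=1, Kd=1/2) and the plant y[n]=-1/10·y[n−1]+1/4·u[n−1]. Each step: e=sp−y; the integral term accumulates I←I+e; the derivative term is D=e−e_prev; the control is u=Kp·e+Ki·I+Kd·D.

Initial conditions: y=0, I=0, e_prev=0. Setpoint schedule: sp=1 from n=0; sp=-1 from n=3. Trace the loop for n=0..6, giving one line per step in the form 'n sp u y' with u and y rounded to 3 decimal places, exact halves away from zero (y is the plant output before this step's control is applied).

0 1 1.500 0.000
1 1 1.438 0.375
2 1 2.330 0.322
3 -1 -0.361 0.550
4 -1 0.246 -0.145
5 -1 -1.288 0.076
6 -1 -1.645 -0.330

(exact arithmetic carried between steps; '≈' marks a value shown rounded to 6 d.p. or computed from one; I and e_prev carry over from the previous line; the table rounds u and y to 3 d.p., halves away from zero)
n=0: y=0, sp=1, e=sp−y=1; I=1, D=e−e_prev=1; u=0·1+1·1+1/2·1=1.5; next y=-1/10·0+1/4·1.5=0.375
n=1: y=0.375, sp=1, e=sp−y=0.625; I=1.625, D=e−e_prev=-0.375; u=0·0.625+1·1.625+1/2·(-0.375)=1.4375; next y=-1/10·0.375+1/4·1.4375=0.321875
n=2: y=0.321875, sp=1, e=sp−y=0.678125; I=2.303125, D=e−e_prev=0.053125; u=0·0.678125+1·2.303125+1/2·0.053125≈2.329688; next y=-1/10·0.321875+1/4·2.329688≈0.550234
n=3: y≈0.550234, sp=-1, e=sp−y≈-1.550234; I≈0.752891, D=e−e_prev≈-2.228359; u=0·(-1.550234)+1·0.752891+1/2·(-2.228359)≈-0.361289; next y=-1/10·0.550234+1/4·(-0.361289)≈-0.145346
n=4: y≈-0.145346, sp=-1, e=sp−y≈-0.854654; I≈-0.101764, D=e−e_prev≈0.695580; u=0·(-0.854654)+1·(-0.101764)+1/2·0.695580≈0.246026; next y=-1/10·(-0.145346)+1/4·0.246026≈0.076041
n=5: y≈0.076041, sp=-1, e=sp−y≈-1.076041; I≈-1.177805, D=e−e_prev≈-0.221387; u=0·(-1.076041)+1·(-1.177805)+1/2·(-0.221387)≈-1.288498; next y=-1/10·0.076041+1/4·(-1.288498)≈-0.329729
n=6: y≈-0.329729, sp=-1, e=sp−y≈-0.670271; I≈-1.848076, D=e−e_prev≈0.405770; u=0·(-0.670271)+1·(-1.848076)+1/2·0.405770≈-1.645191; next y=-1/10·(-0.329729)+1/4·(-1.645191)≈-0.378325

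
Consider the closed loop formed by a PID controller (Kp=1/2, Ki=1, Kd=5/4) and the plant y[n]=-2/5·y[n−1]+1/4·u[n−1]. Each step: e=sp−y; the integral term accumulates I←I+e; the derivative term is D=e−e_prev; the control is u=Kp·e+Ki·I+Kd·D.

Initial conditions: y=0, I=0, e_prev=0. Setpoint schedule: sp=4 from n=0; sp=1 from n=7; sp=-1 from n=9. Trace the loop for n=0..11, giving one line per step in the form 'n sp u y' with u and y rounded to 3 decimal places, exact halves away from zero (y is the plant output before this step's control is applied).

0 4 11.000 0.000
1 4 2.438 2.750
2 4 16.037 -0.491
3 4 3.562 4.205
4 4 22.969 -0.792
5 4 2.676 6.059
6 4 30.667 -1.755
7 1 -9.434 8.369
8 1 38.306 -5.706
9 -1 -26.385 11.859
10 -1 49.009 -11.340
11 -1 -47.001 16.788

(exact arithmetic carried between steps; '≈' marks a value shown rounded to 6 d.p. or computed from one; I and e_prev carry over from the previous line; the table rounds u and y to 3 d.p., halves away from zero)
n=0: y=0, sp=4, e=sp−y=4; I=4, D=e−e_prev=4; u=1/2·4+1·4+5/4·4=11; next y=-2/5·0+1/4·11=2.75
n=1: y=2.75, sp=4, e=sp−y=1.25; I=5.25, D=e−e_prev=-2.75; u=1/2·1.25+1·5.25+5/4·(-2.75)=2.4375; next y=-2/5·2.75+1/4·2.4375=-0.490625
n=2: y=-0.490625, sp=4, e=sp−y=4.490625; I=9.740625, D=e−e_prev=3.240625; u=1/2·4.490625+1·9.740625+5/4·3.240625≈16.036719; next y=-2/5·(-0.490625)+1/4·16.036719≈4.205430
n=3: y≈4.205430, sp=4, e=sp−y≈-0.205430; I≈9.535195, D=e−e_prev≈-4.696055; u=1/2·(-0.205430)+1·9.535195+5/4·(-4.696055)≈3.562412; next y=-2/5·4.205430+1/4·3.562412≈-0.791569
n=4: y≈-0.791569, sp=4, e=sp−y≈4.791569; I≈14.326764, D=e−e_prev≈4.996999; u=1/2·4.791569+1·14.326764+5/4·4.996999≈22.968797; next y=-2/5·(-0.791569)+1/4·22.968797≈6.058827
n=5: y≈6.058827, sp=4, e=sp−y≈-2.058827; I≈12.267937, D=e−e_prev≈-6.850396; u=1/2·(-2.058827)+1·12.267937+5/4·(-6.850396)≈2.675530; next y=-2/5·6.058827+1/4·2.675530≈-1.754648
n=6: y≈-1.754648, sp=4, e=sp−y≈5.754648; I≈18.022586, D=e−e_prev≈7.813475; u=1/2·5.754648+1·18.022586+5/4·7.813475≈30.666754; next y=-2/5·(-1.754648)+1/4·30.666754≈8.368548
n=7: y≈8.368548, sp=1, e=sp−y≈-7.368548; I≈10.654038, D=e−e_prev≈-13.123196; u=1/2·(-7.368548)+1·10.654038+5/4·(-13.123196)≈-9.434231; next y=-2/5·8.368548+1/4·(-9.434231)≈-5.705977
n=8: y≈-5.705977, sp=1, e=sp−y≈6.705977; I≈17.360015, D=e−e_prev≈14.074525; u=1/2·6.705977+1·17.360015+5/4·14.074525≈38.306159; next y=-2/5·(-5.705977)+1/4·38.306159≈11.858930
n=9: y≈11.858930, sp=-1, e=sp−y≈-12.858930; I≈4.501084, D=e−e_prev≈-19.564907; u=1/2·(-12.858930)+1·4.501084+5/4·(-19.564907)≈-26.384515; next y=-2/5·11.858930+1/4·(-26.384515)≈-11.339701
n=10: y≈-11.339701, sp=-1, e=sp−y≈10.339701; I≈14.840785, D=e−e_prev≈23.198631; u=1/2·10.339701+1·14.840785+5/4·23.198631≈49.008925; next y=-2/5·(-11.339701)+1/4·49.008925≈16.788112
n=11: y≈16.788112, sp=-1, e=sp−y≈-17.788112; I≈-2.947326, D=e−e_prev≈-28.127813; u=1/2·(-17.788112)+1·(-2.947326)+5/4·(-28.127813)≈-47.001148; next y=-2/5·16.788112+1/4·(-47.001148)≈-18.465532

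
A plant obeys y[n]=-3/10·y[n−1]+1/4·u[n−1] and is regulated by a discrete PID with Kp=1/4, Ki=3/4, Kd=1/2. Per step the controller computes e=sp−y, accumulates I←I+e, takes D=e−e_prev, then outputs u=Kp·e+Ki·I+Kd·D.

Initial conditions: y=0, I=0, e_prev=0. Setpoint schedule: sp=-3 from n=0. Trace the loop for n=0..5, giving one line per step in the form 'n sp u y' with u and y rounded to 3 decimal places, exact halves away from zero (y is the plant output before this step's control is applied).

0 -3 -4.500 0.000
1 -3 -3.563 -1.125
2 -3 -6.389 -0.553
3 -3 -6.621 -1.431
4 -3 -8.545 -1.226
5 -3 -8.959 -1.768

(exact arithmetic carried between steps; '≈' marks a value shown rounded to 6 d.p. or computed from one; I and e_prev carry over from the previous line; the table rounds u and y to 3 d.p., halves away from zero)
n=0: y=0, sp=-3, e=sp−y=-3; I=-3, D=e−e_prev=-3; u=1/4·(-3)+3/4·(-3)+1/2·(-3)=-4.5; next y=-3/10·0+1/4·(-4.5)=-1.125
n=1: y=-1.125, sp=-3, e=sp−y=-1.875; I=-4.875, D=e−e_prev=1.125; u=1/4·(-1.875)+3/4·(-4.875)+1/2·1.125=-3.5625; next y=-3/10·(-1.125)+1/4·(-3.5625)=-0.553125
n=2: y=-0.553125, sp=-3, e=sp−y=-2.446875; I=-7.321875, D=e−e_prev=-0.571875; u=1/4·(-2.446875)+3/4·(-7.321875)+1/2·(-0.571875)≈-6.389063; next y=-3/10·(-0.553125)+1/4·(-6.389063)≈-1.431328
n=3: y≈-1.431328, sp=-3, e=sp−y≈-1.568672; I≈-8.890547, D=e−e_prev≈0.878203; u=1/4·(-1.568672)+3/4·(-8.890547)+1/2·0.878203≈-6.620977; next y=-3/10·(-1.431328)+1/4·(-6.620977)≈-1.225846
n=4: y≈-1.225846, sp=-3, e=sp−y≈-1.774154; I≈-10.664701, D=e−e_prev≈-0.205482; u=1/4·(-1.774154)+3/4·(-10.664701)+1/2·(-0.205482)≈-8.544806; next y=-3/10·(-1.225846)+1/4·(-8.544806)≈-1.768448
n=5: y≈-1.768448, sp=-3, e=sp−y≈-1.231552; I≈-11.896253, D=e−e_prev≈0.542602; u=1/4·(-1.231552)+3/4·(-11.896253)+1/2·0.542602≈-8.958777; next y=-3/10·(-1.768448)+1/4·(-8.958777)≈-1.709160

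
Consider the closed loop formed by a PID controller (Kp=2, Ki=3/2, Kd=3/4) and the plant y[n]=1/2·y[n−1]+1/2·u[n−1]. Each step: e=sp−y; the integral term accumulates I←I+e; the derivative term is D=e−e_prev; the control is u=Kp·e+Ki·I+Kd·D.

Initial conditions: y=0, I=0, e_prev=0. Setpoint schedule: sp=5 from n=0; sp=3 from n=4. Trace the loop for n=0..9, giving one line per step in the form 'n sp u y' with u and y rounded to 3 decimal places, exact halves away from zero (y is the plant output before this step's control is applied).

0 5 21.250 0.000
1 5 -20.156 10.625
2 5 44.785 -4.766
3 5 -57.405 20.010
4 3 94.668 -18.698
5 3 -141.218 37.985
6 3 229.623 -51.616
7 3 -353.287 89.003
8 3 563.040 -132.142
9 3 -877.368 215.449

(exact arithmetic carried between steps; '≈' marks a value shown rounded to 6 d.p. or computed from one; I and e_prev carry over from the previous line; the table rounds u and y to 3 d.p., halves away from zero)
n=0: y=0, sp=5, e=sp−y=5; I=5, D=e−e_prev=5; u=2·5+3/2·5+3/4·5=21.25; next y=1/2·0+1/2·21.25=10.625
n=1: y=10.625, sp=5, e=sp−y=-5.625; I=-0.625, D=e−e_prev=-10.625; u=2·(-5.625)+3/2·(-0.625)+3/4·(-10.625)=-20.15625; next y=1/2·10.625+1/2·(-20.15625)=-4.765625
n=2: y=-4.765625, sp=5, e=sp−y=9.765625; I=9.140625, D=e−e_prev=15.390625; u=2·9.765625+3/2·9.140625+3/4·15.390625≈44.785156; next y=1/2·(-4.765625)+1/2·44.785156≈20.009766
n=3: y≈20.009766, sp=5, e=sp−y≈-15.009766; I≈-5.869141, D=e−e_prev≈-24.775391; u=2·(-15.009766)+3/2·(-5.869141)+3/4·(-24.775391)≈-57.404785; next y=1/2·20.009766+1/2·(-57.404785)≈-18.697510
n=4: y≈-18.697510, sp=3, e=sp−y≈21.697510; I≈15.828369, D=e−e_prev≈36.707275; u=2·21.697510+3/2·15.828369+3/4·36.707275≈94.668030; next y=1/2·(-18.697510)+1/2·94.668030≈37.985260
n=5: y≈37.985260, sp=3, e=sp−y≈-34.985260; I≈-19.156891, D=e−e_prev≈-56.682770; u=2·(-34.985260)+3/2·(-19.156891)+3/4·(-56.682770)≈-141.217934; next y=1/2·37.985260+1/2·(-141.217934)≈-51.616337
n=6: y≈-51.616337, sp=3, e=sp−y≈54.616337; I≈35.459446, D=e−e_prev≈89.601597; u=2·54.616337+3/2·35.459446+3/4·89.601597≈229.623040; next y=1/2·(-51.616337)+1/2·229.623040≈89.003352
n=7: y≈89.003352, sp=3, e=sp−y≈-86.003352; I≈-50.543906, D=e−e_prev≈-140.619689; u=2·(-86.003352)+3/2·(-50.543906)+3/4·(-140.619689)≈-353.287328; next y=1/2·89.003352+1/2·(-353.287328)≈-132.141988
n=8: y≈-132.141988, sp=3, e=sp−y≈135.141988; I≈84.598083, D=e−e_prev≈221.145340; u=2·135.141988+3/2·84.598083+3/4·221.145340≈563.040106; next y=1/2·(-132.141988)+1/2·563.040106≈215.449059
n=9: y≈215.449059, sp=3, e=sp−y≈-212.449059; I≈-127.850976, D=e−e_prev≈-347.591047; u=2·(-212.449059)+3/2·(-127.850976)+3/4·(-347.591047)≈-877.367867; next y=1/2·215.449059+1/2·(-877.367867)≈-330.959404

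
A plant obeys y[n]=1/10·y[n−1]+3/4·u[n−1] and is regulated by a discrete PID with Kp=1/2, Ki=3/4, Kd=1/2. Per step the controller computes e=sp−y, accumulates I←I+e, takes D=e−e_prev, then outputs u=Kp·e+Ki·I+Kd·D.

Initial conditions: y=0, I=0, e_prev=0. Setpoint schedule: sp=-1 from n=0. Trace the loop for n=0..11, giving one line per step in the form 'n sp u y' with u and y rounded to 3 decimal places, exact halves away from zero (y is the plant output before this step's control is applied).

(exact arithmetic carried between steps; '≈' marks a value shown rounded to 6 d.p. or computed from one; I and e_prev carry over from the previous line; the table rounds u and y to 3 d.p., halves away from zero)
n=0: y=0, sp=-1, e=sp−y=-1; I=-1, D=e−e_prev=-1; u=1/2·(-1)+3/4·(-1)+1/2·(-1)=-1.75; next y=1/10·0+3/4·(-1.75)=-1.3125
n=1: y=-1.3125, sp=-1, e=sp−y=0.3125; I=-0.6875, D=e−e_prev=1.3125; u=1/2·0.3125+3/4·(-0.6875)+1/2·1.3125=0.296875; next y=1/10·(-1.3125)+3/4·0.296875≈0.091406
n=2: y≈0.091406, sp=-1, e=sp−y≈-1.091406; I≈-1.778906, D=e−e_prev≈-1.403906; u=1/2·(-1.091406)+3/4·(-1.778906)+1/2·(-1.403906)≈-2.581836; next y=1/10·0.091406+3/4·(-2.581836)≈-1.927236
n=3: y≈-1.927236, sp=-1, e=sp−y≈0.927236; I≈-0.851670, D=e−e_prev≈2.018643; u=1/2·0.927236+3/4·(-0.851670)+1/2·2.018643≈0.834187; next y=1/10·(-1.927236)+3/4·0.834187≈0.432917
n=4: y≈0.432917, sp=-1, e=sp−y≈-1.432917; I≈-2.284587, D=e−e_prev≈-2.360153; u=1/2·(-1.432917)+3/4·(-2.284587)+1/2·(-2.360153)≈-3.609975; next y=1/10·0.432917+3/4·(-3.609975)≈-2.664189
n=5: y≈-2.664189, sp=-1, e=sp−y≈1.664189; I≈-0.620397, D=e−e_prev≈3.097106; u=1/2·1.664189+3/4·(-0.620397)+1/2·3.097106≈1.915350; next y=1/10·(-2.664189)+3/4·1.915350≈1.170093
n=6: y≈1.170093, sp=-1, e=sp−y≈-2.170093; I≈-2.790491, D=e−e_prev≈-3.834283; u=1/2·(-2.170093)+3/4·(-2.790491)+1/2·(-3.834283)≈-5.095056; next y=1/10·1.170093+3/4·(-5.095056)≈-3.704283
n=7: y≈-3.704283, sp=-1, e=sp−y≈2.704283; I≈-0.086208, D=e−e_prev≈4.874376; u=1/2·2.704283+3/4·(-0.086208)+1/2·4.874376≈3.724673; next y=1/10·(-3.704283)+3/4·3.724673≈2.423077
n=8: y≈2.423077, sp=-1, e=sp−y≈-3.423077; I≈-3.509285, D=e−e_prev≈-6.127360; u=1/2·(-3.423077)+3/4·(-3.509285)+1/2·(-6.127360)≈-7.407182; next y=1/10·2.423077+3/4·(-7.407182)≈-5.313079
n=9: y≈-5.313079, sp=-1, e=sp−y≈4.313079; I≈0.803794, D=e−e_prev≈7.736155; u=1/2·4.313079+3/4·0.803794+1/2·7.736155≈6.627462; next y=1/10·(-5.313079)+3/4·6.627462≈4.439289
n=10: y≈4.439289, sp=-1, e=sp−y≈-5.439289; I≈-4.635495, D=e−e_prev≈-9.752368; u=1/2·(-5.439289)+3/4·(-4.635495)+1/2·(-9.752368)≈-11.072450; next y=1/10·4.439289+3/4·(-11.072450)≈-7.860408
n=11: y≈-7.860408, sp=-1, e=sp−y≈6.860408; I≈2.224913, D=e−e_prev≈12.299697; u=1/2·6.860408+3/4·2.224913+1/2·12.299697≈11.248738; next y=1/10·(-7.860408)+3/4·11.248738≈7.650512

0 -1 -1.750 0.000
1 -1 0.297 -1.313
2 -1 -2.582 0.091
3 -1 0.834 -1.927
4 -1 -3.610 0.433
5 -1 1.915 -2.664
6 -1 -5.095 1.170
7 -1 3.725 -3.704
8 -1 -7.407 2.423
9 -1 6.627 -5.313
10 -1 -11.072 4.439
11 -1 11.249 -7.860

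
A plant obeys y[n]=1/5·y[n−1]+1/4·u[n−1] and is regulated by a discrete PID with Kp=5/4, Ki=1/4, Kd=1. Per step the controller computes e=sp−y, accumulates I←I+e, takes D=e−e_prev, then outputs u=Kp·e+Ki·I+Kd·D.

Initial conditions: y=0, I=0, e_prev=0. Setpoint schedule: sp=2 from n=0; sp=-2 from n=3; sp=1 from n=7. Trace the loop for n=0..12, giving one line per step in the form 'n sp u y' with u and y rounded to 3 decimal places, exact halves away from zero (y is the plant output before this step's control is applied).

0 2 5.000 0.000
1 2 0.375 1.250
2 2 4.078 0.344
3 -2 -8.275 1.088
4 -2 3.046 -1.851
5 -2 -5.537 0.391
6 -2 0.351 -1.306
7 1 3.149 -0.174
8 1 -0.740 0.753
9 1 2.215 -0.035
10 1 0.233 0.547
11 1 1.876 0.168
12 1 0.868 0.503

(exact arithmetic carried between steps; '≈' marks a value shown rounded to 6 d.p. or computed from one; I and e_prev carry over from the previous line; the table rounds u and y to 3 d.p., halves away from zero)
n=0: y=0, sp=2, e=sp−y=2; I=2, D=e−e_prev=2; u=5/4·2+1/4·2+1·2=5; next y=1/5·0+1/4·5=1.25
n=1: y=1.25, sp=2, e=sp−y=0.75; I=2.75, D=e−e_prev=-1.25; u=5/4·0.75+1/4·2.75+1·(-1.25)=0.375; next y=1/5·1.25+1/4·0.375=0.34375
n=2: y=0.34375, sp=2, e=sp−y=1.65625; I=4.40625, D=e−e_prev=0.90625; u=5/4·1.65625+1/4·4.40625+1·0.90625=4.078125; next y=1/5·0.34375+1/4·4.078125≈1.088281
n=3: y≈1.088281, sp=-2, e=sp−y≈-3.088281; I≈1.317969, D=e−e_prev≈-4.744531; u=5/4·(-3.088281)+1/4·1.317969+1·(-4.744531)≈-8.275391; next y=1/5·1.088281+1/4·(-8.275391)≈-1.851191
n=4: y≈-1.851191, sp=-2, e=sp−y≈-0.148809; I≈1.169160, D=e−e_prev≈2.939473; u=5/4·(-0.148809)+1/4·1.169160+1·2.939473≈3.045752; next y=1/5·(-1.851191)+1/4·3.045752≈0.391200
n=5: y≈0.391200, sp=-2, e=sp−y≈-2.391200; I≈-1.222040, D=e−e_prev≈-2.242391; u=5/4·(-2.391200)+1/4·(-1.222040)+1·(-2.242391)≈-5.536901; next y=1/5·0.391200+1/4·(-5.536901)≈-1.305985
n=6: y≈-1.305985, sp=-2, e=sp−y≈-0.694015; I≈-1.916054, D=e−e_prev≈1.697185; u=5/4·(-0.694015)+1/4·(-1.916054)+1·1.697185≈0.350653; next y=1/5·(-1.305985)+1/4·0.350653≈-0.173534
n=7: y≈-0.173534, sp=1, e=sp−y≈1.173534; I≈-0.742521, D=e−e_prev≈1.867549; u=5/4·1.173534+1/4·(-0.742521)+1·1.867549≈3.148836; next y=1/5·(-0.173534)+1/4·3.148836≈0.752502
n=8: y≈0.752502, sp=1, e=sp−y≈0.247498; I≈-0.495023, D=e−e_prev≈-0.926036; u=5/4·0.247498+1/4·(-0.495023)+1·(-0.926036)≈-0.740419; next y=1/5·0.752502+1/4·(-0.740419)≈-0.034604
n=9: y≈-0.034604, sp=1, e=sp−y≈1.034604; I≈0.539582, D=e−e_prev≈0.787107; u=5/4·1.034604+1/4·0.539582+1·0.787107≈2.215258; next y=1/5·(-0.034604)+1/4·2.215258≈0.546894
n=10: y≈0.546894, sp=1, e=sp−y≈0.453106; I≈0.992688, D=e−e_prev≈-0.581498; u=5/4·0.453106+1/4·0.992688+1·(-0.581498)≈0.233057; next y=1/5·0.546894+1/4·0.233057≈0.167643
n=11: y≈0.167643, sp=1, e=sp−y≈0.832357; I≈1.825045, D=e−e_prev≈0.379250; u=5/4·0.832357+1/4·1.825045+1·0.379250≈1.875958; next y=1/5·0.167643+1/4·1.875958≈0.502518
n=12: y≈0.502518, sp=1, e=sp−y≈0.497482; I≈2.322527, D=e−e_prev≈-0.334875; u=5/4·0.497482+1/4·2.322527+1·(-0.334875)≈0.867609; next y=1/5·0.502518+1/4·0.867609≈0.317406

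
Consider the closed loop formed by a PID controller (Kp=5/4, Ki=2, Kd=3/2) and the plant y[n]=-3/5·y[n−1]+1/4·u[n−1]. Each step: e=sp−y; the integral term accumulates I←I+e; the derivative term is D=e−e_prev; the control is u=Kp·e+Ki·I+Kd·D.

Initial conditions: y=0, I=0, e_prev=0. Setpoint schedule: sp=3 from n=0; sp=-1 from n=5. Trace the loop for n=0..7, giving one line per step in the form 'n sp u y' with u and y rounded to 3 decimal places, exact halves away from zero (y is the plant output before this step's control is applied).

0 3 14.250 0.000
1 3 -1.172 3.563
2 3 31.513 -2.430
3 3 -22.509 9.337
4 3 80.156 -11.229
5 -1 -121.762 26.777
6 -1 233.788 -46.506
7 -1 -416.195 86.351

(exact arithmetic carried between steps; '≈' marks a value shown rounded to 6 d.p. or computed from one; I and e_prev carry over from the previous line; the table rounds u and y to 3 d.p., halves away from zero)
n=0: y=0, sp=3, e=sp−y=3; I=3, D=e−e_prev=3; u=5/4·3+2·3+3/2·3=14.25; next y=-3/5·0+1/4·14.25=3.5625
n=1: y=3.5625, sp=3, e=sp−y=-0.5625; I=2.4375, D=e−e_prev=-3.5625; u=5/4·(-0.5625)+2·2.4375+3/2·(-3.5625)=-1.171875; next y=-3/5·3.5625+1/4·(-1.171875)≈-2.430469
n=2: y≈-2.430469, sp=3, e=sp−y≈5.430469; I≈7.867969, D=e−e_prev≈5.992969; u=5/4·5.430469+2·7.867969+3/2·5.992969≈31.513477; next y=-3/5·(-2.430469)+1/4·31.513477≈9.336650
n=3: y≈9.336650, sp=3, e=sp−y≈-6.336650; I≈1.531318, D=e−e_prev≈-11.767119; u=5/4·(-6.336650)+2·1.531318+3/2·(-11.767119)≈-22.508855; next y=-3/5·9.336650+1/4·(-22.508855)≈-11.229204
n=4: y≈-11.229204, sp=3, e=sp−y≈14.229204; I≈15.760522, D=e−e_prev≈20.565854; u=5/4·14.229204+2·15.760522+3/2·20.565854≈80.156331; next y=-3/5·(-11.229204)+1/4·80.156331≈26.776605
n=5: y≈26.776605, sp=-1, e=sp−y≈-27.776605; I≈-12.016083, D=e−e_prev≈-42.005809; u=5/4·(-27.776605)+2·(-12.016083)+3/2·(-42.005809)≈-121.761636; next y=-3/5·26.776605+1/4·(-121.761636)≈-46.506372
n=6: y≈-46.506372, sp=-1, e=sp−y≈45.506372; I≈33.490289, D=e−e_prev≈73.282977; u=5/4·45.506372+2·33.490289+3/2·73.282977≈233.788010; next y=-3/5·(-46.506372)+1/4·233.788010≈86.350826
n=7: y≈86.350826, sp=-1, e=sp−y≈-87.350826; I≈-53.860536, D=e−e_prev≈-132.857198; u=5/4·(-87.350826)+2·(-53.860536)+3/2·(-132.857198)≈-416.195401; next y=-3/5·86.350826+1/4·(-416.195401)≈-155.859346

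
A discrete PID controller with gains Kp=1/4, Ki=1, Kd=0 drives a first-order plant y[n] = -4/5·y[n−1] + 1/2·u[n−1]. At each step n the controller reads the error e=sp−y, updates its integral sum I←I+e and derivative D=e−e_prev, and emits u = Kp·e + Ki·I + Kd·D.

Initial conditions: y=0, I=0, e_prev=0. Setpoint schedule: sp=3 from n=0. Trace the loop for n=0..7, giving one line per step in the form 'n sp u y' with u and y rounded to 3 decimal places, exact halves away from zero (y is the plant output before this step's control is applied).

(exact arithmetic carried between steps; '≈' marks a value shown rounded to 6 d.p. or computed from one; I and e_prev carry over from the previous line; the table rounds u and y to 3 d.p., halves away from zero)
n=0: y=0, sp=3, e=sp−y=3; I=3, D=e−e_prev=3; u=1/4·3+1·3+0·3=3.75; next y=-4/5·0+1/2·3.75=1.875
n=1: y=1.875, sp=3, e=sp−y=1.125; I=4.125, D=e−e_prev=-1.875; u=1/4·1.125+1·4.125+0·(-1.875)=4.40625; next y=-4/5·1.875+1/2·4.40625=0.703125
n=2: y=0.703125, sp=3, e=sp−y=2.296875; I=6.421875, D=e−e_prev=1.171875; u=1/4·2.296875+1·6.421875+0·1.171875≈6.996094; next y=-4/5·0.703125+1/2·6.996094≈2.935547
n=3: y≈2.935547, sp=3, e=sp−y≈0.064453; I≈6.486328, D=e−e_prev≈-2.232422; u=1/4·0.064453+1·6.486328+0·(-2.232422)≈6.502441; next y=-4/5·2.935547+1/2·6.502441≈0.902783
n=4: y≈0.902783, sp=3, e=sp−y≈2.097217; I≈8.583545, D=e−e_prev≈2.032764; u=1/4·2.097217+1·8.583545+0·2.032764≈9.107849; next y=-4/5·0.902783+1/2·9.107849≈3.831698
n=5: y≈3.831698, sp=3, e=sp−y≈-0.831698; I≈7.751847, D=e−e_prev≈-2.928915; u=1/4·(-0.831698)+1·7.751847+0·(-2.928915)≈7.543922; next y=-4/5·3.831698+1/2·7.543922≈0.706603
n=6: y≈0.706603, sp=3, e=sp−y≈2.293397; I≈10.045244, D=e−e_prev≈3.125095; u=1/4·2.293397+1·10.045244+0·3.125095≈10.618593; next y=-4/5·0.706603+1/2·10.618593≈4.744014
n=7: y≈4.744014, sp=3, e=sp−y≈-1.744014; I≈8.301230, D=e−e_prev≈-4.037412; u=1/4·(-1.744014)+1·8.301230+0·(-4.037412)≈7.865226; next y=-4/5·4.744014+1/2·7.865226≈0.137401

0 3 3.750 0.000
1 3 4.406 1.875
2 3 6.996 0.703
3 3 6.502 2.936
4 3 9.108 0.903
5 3 7.544 3.832
6 3 10.619 0.707
7 3 7.865 4.744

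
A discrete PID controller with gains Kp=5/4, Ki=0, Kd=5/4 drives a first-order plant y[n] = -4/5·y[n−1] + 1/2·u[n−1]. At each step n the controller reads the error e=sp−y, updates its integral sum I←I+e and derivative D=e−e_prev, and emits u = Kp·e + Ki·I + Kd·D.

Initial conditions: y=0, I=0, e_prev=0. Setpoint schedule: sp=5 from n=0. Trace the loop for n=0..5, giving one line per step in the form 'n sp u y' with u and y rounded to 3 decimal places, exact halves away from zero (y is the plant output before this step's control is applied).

0 5 12.500 0.000
1 5 -9.375 6.250
2 5 38.281 -9.688
3 5 -73.086 26.891
4 5 185.002 -58.055
5 5 -413.683 138.945

(exact arithmetic carried between steps; '≈' marks a value shown rounded to 6 d.p. or computed from one; I and e_prev carry over from the previous line; the table rounds u and y to 3 d.p., halves away from zero)
n=0: y=0, sp=5, e=sp−y=5; I=5, D=e−e_prev=5; u=5/4·5+0·5+5/4·5=12.5; next y=-4/5·0+1/2·12.5=6.25
n=1: y=6.25, sp=5, e=sp−y=-1.25; I=3.75, D=e−e_prev=-6.25; u=5/4·(-1.25)+0·3.75+5/4·(-6.25)=-9.375; next y=-4/5·6.25+1/2·(-9.375)=-9.6875
n=2: y=-9.6875, sp=5, e=sp−y=14.6875; I=18.4375, D=e−e_prev=15.9375; u=5/4·14.6875+0·18.4375+5/4·15.9375=38.28125; next y=-4/5·(-9.6875)+1/2·38.28125=26.890625
n=3: y=26.890625, sp=5, e=sp−y=-21.890625; I=-3.453125, D=e−e_prev=-36.578125; u=5/4·(-21.890625)+0·(-3.453125)+5/4·(-36.578125)≈-73.085938; next y=-4/5·26.890625+1/2·(-73.085938)≈-58.055469
n=4: y≈-58.055469, sp=5, e=sp−y≈63.055469; I≈59.602344, D=e−e_prev≈84.946094; u=5/4·63.055469+0·59.602344+5/4·84.946094≈185.001953; next y=-4/5·(-58.055469)+1/2·185.001953≈138.945352
n=5: y≈138.945352, sp=5, e=sp−y≈-133.945352; I≈-74.343008, D=e−e_prev≈-197.000820; u=5/4·(-133.945352)+0·(-74.343008)+5/4·(-197.000820)≈-413.682715; next y=-4/5·138.945352+1/2·(-413.682715)≈-317.997639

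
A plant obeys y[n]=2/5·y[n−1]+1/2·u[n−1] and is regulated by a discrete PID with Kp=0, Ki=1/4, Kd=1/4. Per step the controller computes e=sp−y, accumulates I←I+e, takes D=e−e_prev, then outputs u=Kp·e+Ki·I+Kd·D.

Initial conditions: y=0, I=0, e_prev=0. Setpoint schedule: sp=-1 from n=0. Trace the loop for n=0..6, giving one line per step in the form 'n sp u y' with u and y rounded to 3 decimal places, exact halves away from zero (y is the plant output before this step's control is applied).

0 -1 -0.500 0.000
1 -1 -0.375 -0.250
2 -1 -0.606 -0.288
3 -1 -0.728 -0.418
4 -1 -0.850 -0.531
5 -1 -0.942 -0.638
6 -1 -1.015 -0.726

(exact arithmetic carried between steps; '≈' marks a value shown rounded to 6 d.p. or computed from one; I and e_prev carry over from the previous line; the table rounds u and y to 3 d.p., halves away from zero)
n=0: y=0, sp=-1, e=sp−y=-1; I=-1, D=e−e_prev=-1; u=0·(-1)+1/4·(-1)+1/4·(-1)=-0.5; next y=2/5·0+1/2·(-0.5)=-0.25
n=1: y=-0.25, sp=-1, e=sp−y=-0.75; I=-1.75, D=e−e_prev=0.25; u=0·(-0.75)+1/4·(-1.75)+1/4·0.25=-0.375; next y=2/5·(-0.25)+1/2·(-0.375)=-0.2875
n=2: y=-0.2875, sp=-1, e=sp−y=-0.7125; I=-2.4625, D=e−e_prev=0.0375; u=0·(-0.7125)+1/4·(-2.4625)+1/4·0.0375=-0.60625; next y=2/5·(-0.2875)+1/2·(-0.60625)=-0.418125
n=3: y=-0.418125, sp=-1, e=sp−y=-0.581875; I=-3.044375, D=e−e_prev=0.130625; u=0·(-0.581875)+1/4·(-3.044375)+1/4·0.130625≈-0.728438; next y=2/5·(-0.418125)+1/2·(-0.728438)≈-0.531469
n=4: y≈-0.531469, sp=-1, e=sp−y≈-0.468531; I≈-3.512906, D=e−e_prev≈0.113344; u=0·(-0.468531)+1/4·(-3.512906)+1/4·0.113344≈-0.849891; next y=2/5·(-0.531469)+1/2·(-0.849891)≈-0.637533
n=5: y≈-0.637533, sp=-1, e=sp−y≈-0.362467; I≈-3.875373, D=e−e_prev≈0.106064; u=0·(-0.362467)+1/4·(-3.875373)+1/4·0.106064≈-0.942327; next y=2/5·(-0.637533)+1/2·(-0.942327)≈-0.726177
n=6: y≈-0.726177, sp=-1, e=sp−y≈-0.273823; I≈-4.149197, D=e−e_prev≈0.088644; u=0·(-0.273823)+1/4·(-4.149197)+1/4·0.088644≈-1.015138; next y=2/5·(-0.726177)+1/2·(-1.015138)≈-0.798040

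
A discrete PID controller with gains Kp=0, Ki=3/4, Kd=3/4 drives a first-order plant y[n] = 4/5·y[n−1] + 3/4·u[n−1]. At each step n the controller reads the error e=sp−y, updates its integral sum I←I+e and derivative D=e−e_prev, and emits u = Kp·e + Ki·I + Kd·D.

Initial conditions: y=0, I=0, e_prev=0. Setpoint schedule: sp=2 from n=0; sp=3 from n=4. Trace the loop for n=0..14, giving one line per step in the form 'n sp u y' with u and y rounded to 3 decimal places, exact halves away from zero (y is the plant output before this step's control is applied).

(exact arithmetic carried between steps; '≈' marks a value shown rounded to 6 d.p. or computed from one; I and e_prev carry over from the previous line; the table rounds u and y to 3 d.p., halves away from zero)
n=0: y=0, sp=2, e=sp−y=2; I=2, D=e−e_prev=2; u=0·2+3/4·2+3/4·2=3; next y=4/5·0+3/4·3=2.25
n=1: y=2.25, sp=2, e=sp−y=-0.25; I=1.75, D=e−e_prev=-2.25; u=0·(-0.25)+3/4·1.75+3/4·(-2.25)=-0.375; next y=4/5·2.25+3/4·(-0.375)=1.51875
n=2: y=1.51875, sp=2, e=sp−y=0.48125; I=2.23125, D=e−e_prev=0.73125; u=0·0.48125+3/4·2.23125+3/4·0.73125=2.221875; next y=4/5·1.51875+3/4·2.221875≈2.881406
n=3: y≈2.881406, sp=2, e=sp−y≈-0.881406; I≈1.349844, D=e−e_prev≈-1.362656; u=0·(-0.881406)+3/4·1.349844+3/4·(-1.362656)≈-0.009609; next y=4/5·2.881406+3/4·(-0.009609)≈2.297918
n=4: y≈2.297918, sp=3, e=sp−y≈0.702082; I≈2.051926, D=e−e_prev≈1.583488; u=0·0.702082+3/4·2.051926+3/4·1.583488≈2.726561; next y=4/5·2.297918+3/4·2.726561≈3.883255
n=5: y≈3.883255, sp=3, e=sp−y≈-0.883255; I≈1.168671, D=e−e_prev≈-1.585337; u=0·(-0.883255)+3/4·1.168671+3/4·(-1.585337)≈-0.312499; next y=4/5·3.883255+3/4·(-0.312499)≈2.872229
n=6: y≈2.872229, sp=3, e=sp−y≈0.127771; I≈1.296442, D=e−e_prev≈1.011025; u=0·0.127771+3/4·1.296442+3/4·1.011025≈1.730600; next y=4/5·2.872229+3/4·1.730600≈3.595734
n=7: y≈3.595734, sp=3, e=sp−y≈-0.595734; I≈0.700708, D=e−e_prev≈-0.723504; u=0·(-0.595734)+3/4·0.700708+3/4·(-0.723504)≈-0.017097; next y=4/5·3.595734+3/4·(-0.017097)≈2.863764
n=8: y≈2.863764, sp=3, e=sp−y≈0.136236; I≈0.836944, D=e−e_prev≈0.731970; u=0·0.136236+3/4·0.836944+3/4·0.731970≈1.176685; next y=4/5·2.863764+3/4·1.176685≈3.173525
n=9: y≈3.173525, sp=3, e=sp−y≈-0.173525; I≈0.663419, D=e−e_prev≈-0.309761; u=0·(-0.173525)+3/4·0.663419+3/4·(-0.309761)≈0.265243; next y=4/5·3.173525+3/4·0.265243≈2.737753
n=10: y≈2.737753, sp=3, e=sp−y≈0.262247; I≈0.925666, D=e−e_prev≈0.435773; u=0·0.262247+3/4·0.925666+3/4·0.435773≈1.021079; next y=4/5·2.737753+3/4·1.021079≈2.956011
n=11: y≈2.956011, sp=3, e=sp−y≈0.043989; I≈0.969655, D=e−e_prev≈-0.218259; u=0·0.043989+3/4·0.969655+3/4·(-0.218259)≈0.563547; next y=4/5·2.956011+3/4·0.563547≈2.787469
n=12: y≈2.787469, sp=3, e=sp−y≈0.212531; I≈1.182185, D=e−e_prev≈0.168542; u=0·0.212531+3/4·1.182185+3/4·0.168542≈1.013046; next y=4/5·2.787469+3/4·1.013046≈2.989760
n=13: y≈2.989760, sp=3, e=sp−y≈0.010240; I≈1.192426, D=e−e_prev≈-0.202290; u=0·0.010240+3/4·1.192426+3/4·(-0.202290)≈0.742602; next y=4/5·2.989760+3/4·0.742602≈2.948759
n=14: y≈2.948759, sp=3, e=sp−y≈0.051241; I≈1.243667, D=e−e_prev≈0.041001; u=0·0.051241+3/4·1.243667+3/4·0.041001≈0.963501; next y=4/5·2.948759+3/4·0.963501≈3.081633

0 2 3.000 0.000
1 2 -0.375 2.250
2 2 2.222 1.519
3 2 -0.010 2.881
4 3 2.727 2.298
5 3 -0.312 3.883
6 3 1.731 2.872
7 3 -0.017 3.596
8 3 1.177 2.864
9 3 0.265 3.174
10 3 1.021 2.738
11 3 0.564 2.956
12 3 1.013 2.787
13 3 0.743 2.990
14 3 0.964 2.949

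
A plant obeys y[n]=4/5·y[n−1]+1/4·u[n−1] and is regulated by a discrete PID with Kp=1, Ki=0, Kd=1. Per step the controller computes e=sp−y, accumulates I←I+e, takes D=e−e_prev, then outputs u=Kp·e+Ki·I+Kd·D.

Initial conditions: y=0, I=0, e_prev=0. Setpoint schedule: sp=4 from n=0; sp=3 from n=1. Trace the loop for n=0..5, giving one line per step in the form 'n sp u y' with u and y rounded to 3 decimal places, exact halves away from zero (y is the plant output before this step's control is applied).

(exact arithmetic carried between steps; '≈' marks a value shown rounded to 6 d.p. or computed from one; I and e_prev carry over from the previous line; the table rounds u and y to 3 d.p., halves away from zero)
n=0: y=0, sp=4, e=sp−y=4; I=4, D=e−e_prev=4; u=1·4+0·4+1·4=8; next y=4/5·0+1/4·8=2
n=1: y=2, sp=3, e=sp−y=1; I=5, D=e−e_prev=-3; u=1·1+0·5+1·(-3)=-2; next y=4/5·2+1/4·(-2)=1.1
n=2: y=1.1, sp=3, e=sp−y=1.9; I=6.9, D=e−e_prev=0.9; u=1·1.9+0·6.9+1·0.9=2.8; next y=4/5·1.1+1/4·2.8=1.58
n=3: y=1.58, sp=3, e=sp−y=1.42; I=8.32, D=e−e_prev=-0.48; u=1·1.42+0·8.32+1·(-0.48)=0.94; next y=4/5·1.58+1/4·0.94=1.499
n=4: y=1.499, sp=3, e=sp−y=1.501; I=9.821, D=e−e_prev=0.081; u=1·1.501+0·9.821+1·0.081=1.582; next y=4/5·1.499+1/4·1.582=1.5947
n=5: y=1.5947, sp=3, e=sp−y=1.4053; I=11.2263, D=e−e_prev=-0.0957; u=1·1.4053+0·11.2263+1·(-0.0957)=1.3096; next y=4/5·1.5947+1/4·1.3096=1.60316

0 4 8.000 0.000
1 3 -2.000 2.000
2 3 2.800 1.100
3 3 0.940 1.580
4 3 1.582 1.499
5 3 1.310 1.595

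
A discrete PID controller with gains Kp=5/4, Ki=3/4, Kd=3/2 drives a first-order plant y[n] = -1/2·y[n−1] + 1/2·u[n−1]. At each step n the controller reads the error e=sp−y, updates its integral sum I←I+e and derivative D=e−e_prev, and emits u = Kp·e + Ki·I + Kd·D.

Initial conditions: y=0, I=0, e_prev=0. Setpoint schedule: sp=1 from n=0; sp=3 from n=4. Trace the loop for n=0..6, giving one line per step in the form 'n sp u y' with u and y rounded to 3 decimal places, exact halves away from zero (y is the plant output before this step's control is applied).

(exact arithmetic carried between steps; '≈' marks a value shown rounded to 6 d.p. or computed from one; I and e_prev carry over from the previous line; the table rounds u and y to 3 d.p., halves away from zero)
n=0: y=0, sp=1, e=sp−y=1; I=1, D=e−e_prev=1; u=5/4·1+3/4·1+3/2·1=3.5; next y=-1/2·0+1/2·3.5=1.75
n=1: y=1.75, sp=1, e=sp−y=-0.75; I=0.25, D=e−e_prev=-1.75; u=5/4·(-0.75)+3/4·0.25+3/2·(-1.75)=-3.375; next y=-1/2·1.75+1/2·(-3.375)=-2.5625
n=2: y=-2.5625, sp=1, e=sp−y=3.5625; I=3.8125, D=e−e_prev=4.3125; u=5/4·3.5625+3/4·3.8125+3/2·4.3125=13.78125; next y=-1/2·(-2.5625)+1/2·13.78125=8.171875
n=3: y=8.171875, sp=1, e=sp−y=-7.171875; I=-3.359375, D=e−e_prev=-10.734375; u=5/4·(-7.171875)+3/4·(-3.359375)+3/2·(-10.734375)≈-27.585938; next y=-1/2·8.171875+1/2·(-27.585938)≈-17.878906
n=4: y≈-17.878906, sp=3, e=sp−y≈20.878906; I≈17.519531, D=e−e_prev≈28.050781; u=5/4·20.878906+3/4·17.519531+3/2·28.050781≈81.314453; next y=-1/2·(-17.878906)+1/2·81.314453≈49.596680
n=5: y≈49.596680, sp=3, e=sp−y≈-46.596680; I≈-29.077148, D=e−e_prev≈-67.475586; u=5/4·(-46.596680)+3/4·(-29.077148)+3/2·(-67.475586)≈-181.267090; next y=-1/2·49.596680+1/2·(-181.267090)≈-115.431885
n=6: y≈-115.431885, sp=3, e=sp−y≈118.431885; I≈89.354736, D=e−e_prev≈165.028564; u=5/4·118.431885+3/4·89.354736+3/2·165.028564≈462.598755; next y=-1/2·(-115.431885)+1/2·462.598755≈289.015320

0 1 3.500 0.000
1 1 -3.375 1.750
2 1 13.781 -2.563
3 1 -27.586 8.172
4 3 81.314 -17.879
5 3 -181.267 49.597
6 3 462.599 -115.432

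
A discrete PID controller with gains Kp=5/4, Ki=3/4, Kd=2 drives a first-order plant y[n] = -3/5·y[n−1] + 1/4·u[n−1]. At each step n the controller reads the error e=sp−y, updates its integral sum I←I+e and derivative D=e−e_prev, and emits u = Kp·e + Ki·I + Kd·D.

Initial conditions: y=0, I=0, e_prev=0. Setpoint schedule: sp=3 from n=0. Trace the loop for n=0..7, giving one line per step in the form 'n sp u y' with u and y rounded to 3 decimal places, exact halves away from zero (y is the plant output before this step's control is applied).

(exact arithmetic carried between steps; '≈' marks a value shown rounded to 6 d.p. or computed from one; I and e_prev carry over from the previous line; the table rounds u and y to 3 d.p., halves away from zero)
n=0: y=0, sp=3, e=sp−y=3; I=3, D=e−e_prev=3; u=5/4·3+3/4·3+2·3=12; next y=-3/5·0+1/4·12=3
n=1: y=3, sp=3, e=sp−y=0; I=3, D=e−e_prev=-3; u=5/4·0+3/4·3+2·(-3)=-3.75; next y=-3/5·3+1/4·(-3.75)=-2.7375
n=2: y=-2.7375, sp=3, e=sp−y=5.7375; I=8.7375, D=e−e_prev=5.7375; u=5/4·5.7375+3/4·8.7375+2·5.7375=25.2; next y=-3/5·(-2.7375)+1/4·25.2=7.9425
n=3: y=7.9425, sp=3, e=sp−y=-4.9425; I=3.795, D=e−e_prev=-10.68; u=5/4·(-4.9425)+3/4·3.795+2·(-10.68)=-24.691875; next y=-3/5·7.9425+1/4·(-24.691875)≈-10.938469
n=4: y≈-10.938469, sp=3, e=sp−y≈13.938469; I≈17.733469, D=e−e_prev≈18.880969; u=5/4·13.938469+3/4·17.733469+2·18.880969≈68.485125; next y=-3/5·(-10.938469)+1/4·68.485125≈23.684363
n=5: y≈23.684363, sp=3, e=sp−y≈-20.684363; I≈-2.950894, D=e−e_prev≈-34.622831; u=5/4·(-20.684363)+3/4·(-2.950894)+2·(-34.622831)≈-97.314286; next y=-3/5·23.684363+1/4·(-97.314286)≈-38.539189
n=6: y≈-38.539189, sp=3, e=sp−y≈41.539189; I≈38.588295, D=e−e_prev≈62.223551; u=5/4·41.539189+3/4·38.588295+2·62.223551≈205.312311; next y=-3/5·(-38.539189)+1/4·205.312311≈74.451591
n=7: y≈74.451591, sp=3, e=sp−y≈-71.451591; I≈-32.863296, D=e−e_prev≈-112.990780; u=5/4·(-71.451591)+3/4·(-32.863296)+2·(-112.990780)≈-339.943521; next y=-3/5·74.451591+1/4·(-339.943521)≈-129.656835

0 3 12.000 0.000
1 3 -3.750 3.000
2 3 25.200 -2.738
3 3 -24.692 7.943
4 3 68.485 -10.938
5 3 -97.314 23.684
6 3 205.312 -38.539
7 3 -339.944 74.452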